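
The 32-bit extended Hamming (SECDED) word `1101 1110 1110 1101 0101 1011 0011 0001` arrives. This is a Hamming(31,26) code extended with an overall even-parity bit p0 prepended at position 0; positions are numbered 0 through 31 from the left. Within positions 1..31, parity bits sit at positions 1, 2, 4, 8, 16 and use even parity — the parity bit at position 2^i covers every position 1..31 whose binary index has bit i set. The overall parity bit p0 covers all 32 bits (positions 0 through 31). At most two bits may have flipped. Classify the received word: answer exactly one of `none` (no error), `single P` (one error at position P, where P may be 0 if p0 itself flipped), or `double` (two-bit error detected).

s1: b1⊕b3⊕b5⊕b7⊕b9⊕b11⊕b13⊕b15⊕b17⊕b19⊕b21⊕b23⊕b25⊕b27⊕b29⊕b31 = 1⊕1⊕1⊕0⊕1⊕0⊕1⊕1⊕1⊕1⊕0⊕1⊕0⊕1⊕0⊕1 = 1
s2: b2⊕b3⊕b6⊕b7⊕b10⊕b11⊕b14⊕b15⊕b18⊕b19⊕b22⊕b23⊕b26⊕b27⊕b30⊕b31 = 0⊕1⊕1⊕0⊕1⊕0⊕0⊕1⊕0⊕1⊕1⊕1⊕1⊕1⊕0⊕1 = 0
s4: b4⊕b5⊕b6⊕b7⊕b12⊕b13⊕b14⊕b15⊕b20⊕b21⊕b22⊕b23⊕b28⊕b29⊕b30⊕b31 = 1⊕1⊕1⊕0⊕1⊕1⊕0⊕1⊕1⊕0⊕1⊕1⊕0⊕0⊕0⊕1 = 0
s8: b8⊕b9⊕b10⊕b11⊕b12⊕b13⊕b14⊕b15⊕b24⊕b25⊕b26⊕b27⊕b28⊕b29⊕b30⊕b31 = 1⊕1⊕1⊕0⊕1⊕1⊕0⊕1⊕0⊕0⊕1⊕1⊕0⊕0⊕0⊕1 = 1
s16: b16⊕b17⊕b18⊕b19⊕b20⊕b21⊕b22⊕b23⊕b24⊕b25⊕b26⊕b27⊕b28⊕b29⊕b30⊕b31 = 0⊕1⊕0⊕1⊕1⊕0⊕1⊕1⊕0⊕0⊕1⊕1⊕0⊕0⊕0⊕1 = 0
Syndrome (s16...s1) = 01001 → position 9.
Overall parity (XOR of all 32 bits, including p0): 1⊕1⊕0⊕1⊕1⊕1⊕1⊕0⊕1⊕1⊕1⊕0⊕1⊕1⊕0⊕1⊕0⊕1⊕0⊕1⊕1⊕0⊕1⊕1⊕0⊕0⊕1⊕1⊕0⊕0⊕0⊕1 = 0
Overall=0, syndrome position=9 → double-bit error detected (uncorrectable).

double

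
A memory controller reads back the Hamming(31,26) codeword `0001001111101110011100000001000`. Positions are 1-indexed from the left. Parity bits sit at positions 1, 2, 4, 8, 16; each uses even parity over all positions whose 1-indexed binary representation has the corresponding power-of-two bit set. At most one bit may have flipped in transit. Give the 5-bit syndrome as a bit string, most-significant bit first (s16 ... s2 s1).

00110

s1: b1⊕b3⊕b5⊕b7⊕b9⊕b11⊕b13⊕b15⊕b17⊕b19⊕b21⊕b23⊕b25⊕b27⊕b29⊕b31 = 0⊕0⊕0⊕1⊕1⊕1⊕1⊕1⊕0⊕1⊕0⊕0⊕0⊕0⊕0⊕0 = 0
s2: b2⊕b3⊕b6⊕b7⊕b10⊕b11⊕b14⊕b15⊕b18⊕b19⊕b22⊕b23⊕b26⊕b27⊕b30⊕b31 = 0⊕0⊕0⊕1⊕1⊕1⊕1⊕1⊕1⊕1⊕0⊕0⊕0⊕0⊕0⊕0 = 1
s4: b4⊕b5⊕b6⊕b7⊕b12⊕b13⊕b14⊕b15⊕b20⊕b21⊕b22⊕b23⊕b28⊕b29⊕b30⊕b31 = 1⊕0⊕0⊕1⊕0⊕1⊕1⊕1⊕1⊕0⊕0⊕0⊕1⊕0⊕0⊕0 = 1
s8: b8⊕b9⊕b10⊕b11⊕b12⊕b13⊕b14⊕b15⊕b24⊕b25⊕b26⊕b27⊕b28⊕b29⊕b30⊕b31 = 1⊕1⊕1⊕1⊕0⊕1⊕1⊕1⊕0⊕0⊕0⊕0⊕1⊕0⊕0⊕0 = 0
s16: b16⊕b17⊕b18⊕b19⊕b20⊕b21⊕b22⊕b23⊕b24⊕b25⊕b26⊕b27⊕b28⊕b29⊕b30⊕b31 = 0⊕0⊕1⊕1⊕1⊕0⊕0⊕0⊕0⊕0⊕0⊕0⊕1⊕0⊕0⊕0 = 0
Syndrome (s16...s1) = 00110 → position 6.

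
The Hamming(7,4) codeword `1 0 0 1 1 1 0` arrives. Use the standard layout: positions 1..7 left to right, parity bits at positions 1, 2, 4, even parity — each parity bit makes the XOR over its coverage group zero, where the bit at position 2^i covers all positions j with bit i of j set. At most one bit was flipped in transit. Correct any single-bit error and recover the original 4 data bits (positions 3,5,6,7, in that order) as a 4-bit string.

s1: b1⊕b3⊕b5⊕b7 = 1⊕0⊕1⊕0 = 0
s2: b2⊕b3⊕b6⊕b7 = 0⊕0⊕1⊕0 = 1
s4: b4⊕b5⊕b6⊕b7 = 1⊕1⊕1⊕0 = 1
Syndrome (s4...s1) = 110 → position 6.
Flip bit 6: corrected codeword = 1001100
Data bits at positions 3,5,6,7: 0100

0100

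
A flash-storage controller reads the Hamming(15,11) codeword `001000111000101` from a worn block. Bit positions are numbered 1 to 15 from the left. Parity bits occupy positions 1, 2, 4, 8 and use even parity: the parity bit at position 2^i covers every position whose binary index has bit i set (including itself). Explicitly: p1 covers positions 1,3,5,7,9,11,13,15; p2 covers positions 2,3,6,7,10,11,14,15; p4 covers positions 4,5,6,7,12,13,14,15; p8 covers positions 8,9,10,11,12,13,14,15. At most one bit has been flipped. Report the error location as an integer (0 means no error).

s1: b1⊕b3⊕b5⊕b7⊕b9⊕b11⊕b13⊕b15 = 0⊕1⊕0⊕1⊕1⊕0⊕1⊕1 = 1
s2: b2⊕b3⊕b6⊕b7⊕b10⊕b11⊕b14⊕b15 = 0⊕1⊕0⊕1⊕0⊕0⊕0⊕1 = 1
s4: b4⊕b5⊕b6⊕b7⊕b12⊕b13⊕b14⊕b15 = 0⊕0⊕0⊕1⊕0⊕1⊕0⊕1 = 1
s8: b8⊕b9⊕b10⊕b11⊕b12⊕b13⊕b14⊕b15 = 1⊕1⊕0⊕0⊕0⊕1⊕0⊕1 = 0
Syndrome (s8...s1) = 0111 → position 7.

7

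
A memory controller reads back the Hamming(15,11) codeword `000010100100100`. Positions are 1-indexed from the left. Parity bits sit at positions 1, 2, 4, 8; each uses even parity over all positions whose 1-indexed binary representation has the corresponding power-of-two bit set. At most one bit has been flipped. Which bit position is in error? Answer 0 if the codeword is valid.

5

s1: b1⊕b3⊕b5⊕b7⊕b9⊕b11⊕b13⊕b15 = 0⊕0⊕1⊕1⊕0⊕0⊕1⊕0 = 1
s2: b2⊕b3⊕b6⊕b7⊕b10⊕b11⊕b14⊕b15 = 0⊕0⊕0⊕1⊕1⊕0⊕0⊕0 = 0
s4: b4⊕b5⊕b6⊕b7⊕b12⊕b13⊕b14⊕b15 = 0⊕1⊕0⊕1⊕0⊕1⊕0⊕0 = 1
s8: b8⊕b9⊕b10⊕b11⊕b12⊕b13⊕b14⊕b15 = 0⊕0⊕1⊕0⊕0⊕1⊕0⊕0 = 0
Syndrome (s8...s1) = 0101 → position 5.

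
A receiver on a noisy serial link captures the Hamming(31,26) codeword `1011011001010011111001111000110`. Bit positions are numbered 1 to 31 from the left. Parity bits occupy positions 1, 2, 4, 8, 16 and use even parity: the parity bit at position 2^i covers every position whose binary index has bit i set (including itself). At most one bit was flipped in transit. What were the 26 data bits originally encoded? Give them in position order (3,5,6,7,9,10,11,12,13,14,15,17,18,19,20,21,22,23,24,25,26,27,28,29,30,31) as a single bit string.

s1: b1⊕b3⊕b5⊕b7⊕b9⊕b11⊕b13⊕b15⊕b17⊕b19⊕b21⊕b23⊕b25⊕b27⊕b29⊕b31 = 1⊕1⊕0⊕1⊕0⊕0⊕0⊕1⊕1⊕1⊕0⊕1⊕1⊕0⊕1⊕0 = 1
s2: b2⊕b3⊕b6⊕b7⊕b10⊕b11⊕b14⊕b15⊕b18⊕b19⊕b22⊕b23⊕b26⊕b27⊕b30⊕b31 = 0⊕1⊕1⊕1⊕1⊕0⊕0⊕1⊕1⊕1⊕1⊕1⊕0⊕0⊕1⊕0 = 0
s4: b4⊕b5⊕b6⊕b7⊕b12⊕b13⊕b14⊕b15⊕b20⊕b21⊕b22⊕b23⊕b28⊕b29⊕b30⊕b31 = 1⊕0⊕1⊕1⊕1⊕0⊕0⊕1⊕0⊕0⊕1⊕1⊕0⊕1⊕1⊕0 = 1
s8: b8⊕b9⊕b10⊕b11⊕b12⊕b13⊕b14⊕b15⊕b24⊕b25⊕b26⊕b27⊕b28⊕b29⊕b30⊕b31 = 0⊕0⊕1⊕0⊕1⊕0⊕0⊕1⊕1⊕1⊕0⊕0⊕0⊕1⊕1⊕0 = 1
s16: b16⊕b17⊕b18⊕b19⊕b20⊕b21⊕b22⊕b23⊕b24⊕b25⊕b26⊕b27⊕b28⊕b29⊕b30⊕b31 = 1⊕1⊕1⊕1⊕0⊕0⊕1⊕1⊕1⊕1⊕0⊕0⊕0⊕1⊕1⊕0 = 0
Syndrome (s16...s1) = 01101 → position 13.
Flip bit 13: corrected codeword = 1011011001011011111001111000110
Data bits at positions 3,5,6,7,9,10,11,12,13,14,15,17,18,19,20,21,22,23,24,25,26,27,28,29,30,31: 10110101101111001111000110

10110101101111001111000110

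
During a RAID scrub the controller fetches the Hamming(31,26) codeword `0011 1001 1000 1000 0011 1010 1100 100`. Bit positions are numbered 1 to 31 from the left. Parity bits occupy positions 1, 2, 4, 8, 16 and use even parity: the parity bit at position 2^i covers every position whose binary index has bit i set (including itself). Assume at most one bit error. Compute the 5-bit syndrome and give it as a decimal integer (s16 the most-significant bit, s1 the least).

21

s1: b1⊕b3⊕b5⊕b7⊕b9⊕b11⊕b13⊕b15⊕b17⊕b19⊕b21⊕b23⊕b25⊕b27⊕b29⊕b31 = 0⊕1⊕1⊕0⊕1⊕0⊕1⊕0⊕0⊕1⊕1⊕1⊕1⊕0⊕1⊕0 = 1
s2: b2⊕b3⊕b6⊕b7⊕b10⊕b11⊕b14⊕b15⊕b18⊕b19⊕b22⊕b23⊕b26⊕b27⊕b30⊕b31 = 0⊕1⊕0⊕0⊕0⊕0⊕0⊕0⊕0⊕1⊕0⊕1⊕1⊕0⊕0⊕0 = 0
s4: b4⊕b5⊕b6⊕b7⊕b12⊕b13⊕b14⊕b15⊕b20⊕b21⊕b22⊕b23⊕b28⊕b29⊕b30⊕b31 = 1⊕1⊕0⊕0⊕0⊕1⊕0⊕0⊕1⊕1⊕0⊕1⊕0⊕1⊕0⊕0 = 1
s8: b8⊕b9⊕b10⊕b11⊕b12⊕b13⊕b14⊕b15⊕b24⊕b25⊕b26⊕b27⊕b28⊕b29⊕b30⊕b31 = 1⊕1⊕0⊕0⊕0⊕1⊕0⊕0⊕0⊕1⊕1⊕0⊕0⊕1⊕0⊕0 = 0
s16: b16⊕b17⊕b18⊕b19⊕b20⊕b21⊕b22⊕b23⊕b24⊕b25⊕b26⊕b27⊕b28⊕b29⊕b30⊕b31 = 0⊕0⊕0⊕1⊕1⊕1⊕0⊕1⊕0⊕1⊕1⊕0⊕0⊕1⊕0⊕0 = 1
Syndrome (s16...s1) = 10101 → position 21.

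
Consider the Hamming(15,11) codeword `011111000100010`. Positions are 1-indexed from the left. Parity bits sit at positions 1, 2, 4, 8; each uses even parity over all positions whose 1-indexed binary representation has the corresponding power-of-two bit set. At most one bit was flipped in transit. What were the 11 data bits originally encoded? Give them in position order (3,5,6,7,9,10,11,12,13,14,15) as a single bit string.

11100100010

s1: b1⊕b3⊕b5⊕b7⊕b9⊕b11⊕b13⊕b15 = 0⊕1⊕1⊕0⊕0⊕0⊕0⊕0 = 0
s2: b2⊕b3⊕b6⊕b7⊕b10⊕b11⊕b14⊕b15 = 1⊕1⊕1⊕0⊕1⊕0⊕1⊕0 = 1
s4: b4⊕b5⊕b6⊕b7⊕b12⊕b13⊕b14⊕b15 = 1⊕1⊕1⊕0⊕0⊕0⊕1⊕0 = 0
s8: b8⊕b9⊕b10⊕b11⊕b12⊕b13⊕b14⊕b15 = 0⊕0⊕1⊕0⊕0⊕0⊕1⊕0 = 0
Syndrome (s8...s1) = 0010 → position 2.
Flip bit 2: corrected codeword = 001111000100010
Data bits at positions 3,5,6,7,9,10,11,12,13,14,15: 11100100010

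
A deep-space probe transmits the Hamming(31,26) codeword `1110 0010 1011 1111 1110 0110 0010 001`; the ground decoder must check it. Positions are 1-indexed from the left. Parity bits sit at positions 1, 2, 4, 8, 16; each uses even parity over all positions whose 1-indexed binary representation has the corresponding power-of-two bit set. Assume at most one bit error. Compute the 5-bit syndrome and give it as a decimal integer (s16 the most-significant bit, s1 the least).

s1: b1⊕b3⊕b5⊕b7⊕b9⊕b11⊕b13⊕b15⊕b17⊕b19⊕b21⊕b23⊕b25⊕b27⊕b29⊕b31 = 1⊕1⊕0⊕1⊕1⊕1⊕1⊕1⊕1⊕1⊕0⊕1⊕0⊕1⊕0⊕1 = 0
s2: b2⊕b3⊕b6⊕b7⊕b10⊕b11⊕b14⊕b15⊕b18⊕b19⊕b22⊕b23⊕b26⊕b27⊕b30⊕b31 = 1⊕1⊕0⊕1⊕0⊕1⊕1⊕1⊕1⊕1⊕1⊕1⊕0⊕1⊕0⊕1 = 0
s4: b4⊕b5⊕b6⊕b7⊕b12⊕b13⊕b14⊕b15⊕b20⊕b21⊕b22⊕b23⊕b28⊕b29⊕b30⊕b31 = 0⊕0⊕0⊕1⊕1⊕1⊕1⊕1⊕0⊕0⊕1⊕1⊕0⊕0⊕0⊕1 = 0
s8: b8⊕b9⊕b10⊕b11⊕b12⊕b13⊕b14⊕b15⊕b24⊕b25⊕b26⊕b27⊕b28⊕b29⊕b30⊕b31 = 0⊕1⊕0⊕1⊕1⊕1⊕1⊕1⊕0⊕0⊕0⊕1⊕0⊕0⊕0⊕1 = 0
s16: b16⊕b17⊕b18⊕b19⊕b20⊕b21⊕b22⊕b23⊕b24⊕b25⊕b26⊕b27⊕b28⊕b29⊕b30⊕b31 = 1⊕1⊕1⊕1⊕0⊕0⊕1⊕1⊕0⊕0⊕0⊕1⊕0⊕0⊕0⊕1 = 0
Syndrome (s16...s1) = 00000 → position 0 (no error).

0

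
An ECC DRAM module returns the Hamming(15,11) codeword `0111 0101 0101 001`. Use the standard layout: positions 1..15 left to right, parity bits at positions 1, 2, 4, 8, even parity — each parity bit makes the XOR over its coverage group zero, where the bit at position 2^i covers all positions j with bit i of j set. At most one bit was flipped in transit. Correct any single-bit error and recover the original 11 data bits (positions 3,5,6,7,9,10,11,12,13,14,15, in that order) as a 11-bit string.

10100101001

s1: b1⊕b3⊕b5⊕b7⊕b9⊕b11⊕b13⊕b15 = 0⊕1⊕0⊕0⊕0⊕0⊕0⊕1 = 0
s2: b2⊕b3⊕b6⊕b7⊕b10⊕b11⊕b14⊕b15 = 1⊕1⊕1⊕0⊕1⊕0⊕0⊕1 = 1
s4: b4⊕b5⊕b6⊕b7⊕b12⊕b13⊕b14⊕b15 = 1⊕0⊕1⊕0⊕1⊕0⊕0⊕1 = 0
s8: b8⊕b9⊕b10⊕b11⊕b12⊕b13⊕b14⊕b15 = 1⊕0⊕1⊕0⊕1⊕0⊕0⊕1 = 0
Syndrome (s8...s1) = 0010 → position 2.
Flip bit 2: corrected codeword = 001101010101001
Data bits at positions 3,5,6,7,9,10,11,12,13,14,15: 10100101001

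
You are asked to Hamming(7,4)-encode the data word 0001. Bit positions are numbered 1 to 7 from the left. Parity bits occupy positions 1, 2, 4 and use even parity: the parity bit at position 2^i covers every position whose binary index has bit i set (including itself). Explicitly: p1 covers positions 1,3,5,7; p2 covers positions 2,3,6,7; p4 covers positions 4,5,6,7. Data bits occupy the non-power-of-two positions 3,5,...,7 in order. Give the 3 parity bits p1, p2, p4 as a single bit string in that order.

Place data bits at non-power-of-two positions: b3=0, b5=0, b6=0, b7=1.
p1 = XOR of data positions {3,5,7} = 0⊕0⊕1 = 1
p2 = XOR of data positions {3,6,7} = 0⊕0⊕1 = 1
p4 = XOR of data positions {5,6,7} = 0⊕0⊕1 = 1
Parity bits p1,p2,p4 = 111

111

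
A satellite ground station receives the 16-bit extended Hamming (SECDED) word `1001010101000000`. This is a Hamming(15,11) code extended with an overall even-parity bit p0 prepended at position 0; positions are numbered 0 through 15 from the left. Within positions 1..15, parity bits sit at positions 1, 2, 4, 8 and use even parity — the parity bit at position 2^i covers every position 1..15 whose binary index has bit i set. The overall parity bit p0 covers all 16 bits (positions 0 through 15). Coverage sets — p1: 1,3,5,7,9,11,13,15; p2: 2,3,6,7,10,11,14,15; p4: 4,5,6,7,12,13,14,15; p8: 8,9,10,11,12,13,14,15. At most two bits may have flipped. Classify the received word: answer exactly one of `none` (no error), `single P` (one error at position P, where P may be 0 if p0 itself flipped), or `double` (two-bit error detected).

single 8

s1: b1⊕b3⊕b5⊕b7⊕b9⊕b11⊕b13⊕b15 = 0⊕1⊕1⊕1⊕1⊕0⊕0⊕0 = 0
s2: b2⊕b3⊕b6⊕b7⊕b10⊕b11⊕b14⊕b15 = 0⊕1⊕0⊕1⊕0⊕0⊕0⊕0 = 0
s4: b4⊕b5⊕b6⊕b7⊕b12⊕b13⊕b14⊕b15 = 0⊕1⊕0⊕1⊕0⊕0⊕0⊕0 = 0
s8: b8⊕b9⊕b10⊕b11⊕b12⊕b13⊕b14⊕b15 = 0⊕1⊕0⊕0⊕0⊕0⊕0⊕0 = 1
Syndrome (s8...s1) = 1000 → position 8.
Overall parity (XOR of all 16 bits, including p0): 1⊕0⊕0⊕1⊕0⊕1⊕0⊕1⊕0⊕1⊕0⊕0⊕0⊕0⊕0⊕0 = 1
Overall=1, syndrome position=8 → single-bit error at position 8.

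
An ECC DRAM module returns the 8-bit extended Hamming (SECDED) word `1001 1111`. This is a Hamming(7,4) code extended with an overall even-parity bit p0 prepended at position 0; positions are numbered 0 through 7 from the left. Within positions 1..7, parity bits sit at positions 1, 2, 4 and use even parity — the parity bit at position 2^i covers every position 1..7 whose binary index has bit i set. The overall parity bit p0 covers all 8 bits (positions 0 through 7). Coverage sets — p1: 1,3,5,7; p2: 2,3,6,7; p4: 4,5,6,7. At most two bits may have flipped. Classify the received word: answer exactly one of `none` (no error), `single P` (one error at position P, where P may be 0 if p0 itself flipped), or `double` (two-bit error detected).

s1: b1⊕b3⊕b5⊕b7 = 0⊕1⊕1⊕1 = 1
s2: b2⊕b3⊕b6⊕b7 = 0⊕1⊕1⊕1 = 1
s4: b4⊕b5⊕b6⊕b7 = 1⊕1⊕1⊕1 = 0
Syndrome (s4...s1) = 011 → position 3.
Overall parity (XOR of all 8 bits, including p0): 1⊕0⊕0⊕1⊕1⊕1⊕1⊕1 = 0
Overall=0, syndrome position=3 → double-bit error detected (uncorrectable).

double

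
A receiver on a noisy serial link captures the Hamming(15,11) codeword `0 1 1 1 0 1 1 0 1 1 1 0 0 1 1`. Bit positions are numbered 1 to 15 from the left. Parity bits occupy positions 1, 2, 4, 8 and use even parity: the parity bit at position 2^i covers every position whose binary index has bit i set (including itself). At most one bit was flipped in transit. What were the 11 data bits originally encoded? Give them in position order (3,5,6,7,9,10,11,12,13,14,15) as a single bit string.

10111110111

s1: b1⊕b3⊕b5⊕b7⊕b9⊕b11⊕b13⊕b15 = 0⊕1⊕0⊕1⊕1⊕1⊕0⊕1 = 1
s2: b2⊕b3⊕b6⊕b7⊕b10⊕b11⊕b14⊕b15 = 1⊕1⊕1⊕1⊕1⊕1⊕1⊕1 = 0
s4: b4⊕b5⊕b6⊕b7⊕b12⊕b13⊕b14⊕b15 = 1⊕0⊕1⊕1⊕0⊕0⊕1⊕1 = 1
s8: b8⊕b9⊕b10⊕b11⊕b12⊕b13⊕b14⊕b15 = 0⊕1⊕1⊕1⊕0⊕0⊕1⊕1 = 1
Syndrome (s8...s1) = 1101 → position 13.
Flip bit 13: corrected codeword = 011101101110111
Data bits at positions 3,5,6,7,9,10,11,12,13,14,15: 10111110111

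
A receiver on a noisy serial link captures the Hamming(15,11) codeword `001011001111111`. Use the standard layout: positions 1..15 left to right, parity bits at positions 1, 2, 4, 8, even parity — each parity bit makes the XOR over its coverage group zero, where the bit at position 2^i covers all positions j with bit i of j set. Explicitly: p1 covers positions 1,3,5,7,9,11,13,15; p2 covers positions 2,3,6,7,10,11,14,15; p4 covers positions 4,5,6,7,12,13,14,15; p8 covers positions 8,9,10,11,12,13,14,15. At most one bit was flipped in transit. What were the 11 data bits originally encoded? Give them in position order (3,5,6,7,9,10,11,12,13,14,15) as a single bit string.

s1: b1⊕b3⊕b5⊕b7⊕b9⊕b11⊕b13⊕b15 = 0⊕1⊕1⊕0⊕1⊕1⊕1⊕1 = 0
s2: b2⊕b3⊕b6⊕b7⊕b10⊕b11⊕b14⊕b15 = 0⊕1⊕1⊕0⊕1⊕1⊕1⊕1 = 0
s4: b4⊕b5⊕b6⊕b7⊕b12⊕b13⊕b14⊕b15 = 0⊕1⊕1⊕0⊕1⊕1⊕1⊕1 = 0
s8: b8⊕b9⊕b10⊕b11⊕b12⊕b13⊕b14⊕b15 = 0⊕1⊕1⊕1⊕1⊕1⊕1⊕1 = 1
Syndrome (s8...s1) = 1000 → position 8.
Flip bit 8: corrected codeword = 001011011111111
Data bits at positions 3,5,6,7,9,10,11,12,13,14,15: 11101111111

11101111111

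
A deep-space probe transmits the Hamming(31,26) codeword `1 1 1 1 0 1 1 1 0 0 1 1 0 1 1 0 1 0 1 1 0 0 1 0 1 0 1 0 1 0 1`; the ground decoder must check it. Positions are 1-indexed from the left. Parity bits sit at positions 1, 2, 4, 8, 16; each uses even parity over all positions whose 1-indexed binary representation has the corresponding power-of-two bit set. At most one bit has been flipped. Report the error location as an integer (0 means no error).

10

s1: b1⊕b3⊕b5⊕b7⊕b9⊕b11⊕b13⊕b15⊕b17⊕b19⊕b21⊕b23⊕b25⊕b27⊕b29⊕b31 = 1⊕1⊕0⊕1⊕0⊕1⊕0⊕1⊕1⊕1⊕0⊕1⊕1⊕1⊕1⊕1 = 0
s2: b2⊕b3⊕b6⊕b7⊕b10⊕b11⊕b14⊕b15⊕b18⊕b19⊕b22⊕b23⊕b26⊕b27⊕b30⊕b31 = 1⊕1⊕1⊕1⊕0⊕1⊕1⊕1⊕0⊕1⊕0⊕1⊕0⊕1⊕0⊕1 = 1
s4: b4⊕b5⊕b6⊕b7⊕b12⊕b13⊕b14⊕b15⊕b20⊕b21⊕b22⊕b23⊕b28⊕b29⊕b30⊕b31 = 1⊕0⊕1⊕1⊕1⊕0⊕1⊕1⊕1⊕0⊕0⊕1⊕0⊕1⊕0⊕1 = 0
s8: b8⊕b9⊕b10⊕b11⊕b12⊕b13⊕b14⊕b15⊕b24⊕b25⊕b26⊕b27⊕b28⊕b29⊕b30⊕b31 = 1⊕0⊕0⊕1⊕1⊕0⊕1⊕1⊕0⊕1⊕0⊕1⊕0⊕1⊕0⊕1 = 1
s16: b16⊕b17⊕b18⊕b19⊕b20⊕b21⊕b22⊕b23⊕b24⊕b25⊕b26⊕b27⊕b28⊕b29⊕b30⊕b31 = 0⊕1⊕0⊕1⊕1⊕0⊕0⊕1⊕0⊕1⊕0⊕1⊕0⊕1⊕0⊕1 = 0
Syndrome (s16...s1) = 01010 → position 10.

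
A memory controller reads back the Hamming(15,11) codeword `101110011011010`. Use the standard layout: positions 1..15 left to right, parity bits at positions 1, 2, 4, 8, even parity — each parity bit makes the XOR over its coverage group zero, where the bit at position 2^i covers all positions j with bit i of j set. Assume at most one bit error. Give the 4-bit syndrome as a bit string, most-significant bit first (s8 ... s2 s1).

s1: b1⊕b3⊕b5⊕b7⊕b9⊕b11⊕b13⊕b15 = 1⊕1⊕1⊕0⊕1⊕1⊕0⊕0 = 1
s2: b2⊕b3⊕b6⊕b7⊕b10⊕b11⊕b14⊕b15 = 0⊕1⊕0⊕0⊕0⊕1⊕1⊕0 = 1
s4: b4⊕b5⊕b6⊕b7⊕b12⊕b13⊕b14⊕b15 = 1⊕1⊕0⊕0⊕1⊕0⊕1⊕0 = 0
s8: b8⊕b9⊕b10⊕b11⊕b12⊕b13⊕b14⊕b15 = 1⊕1⊕0⊕1⊕1⊕0⊕1⊕0 = 1
Syndrome (s8...s1) = 1011 → position 11.

1011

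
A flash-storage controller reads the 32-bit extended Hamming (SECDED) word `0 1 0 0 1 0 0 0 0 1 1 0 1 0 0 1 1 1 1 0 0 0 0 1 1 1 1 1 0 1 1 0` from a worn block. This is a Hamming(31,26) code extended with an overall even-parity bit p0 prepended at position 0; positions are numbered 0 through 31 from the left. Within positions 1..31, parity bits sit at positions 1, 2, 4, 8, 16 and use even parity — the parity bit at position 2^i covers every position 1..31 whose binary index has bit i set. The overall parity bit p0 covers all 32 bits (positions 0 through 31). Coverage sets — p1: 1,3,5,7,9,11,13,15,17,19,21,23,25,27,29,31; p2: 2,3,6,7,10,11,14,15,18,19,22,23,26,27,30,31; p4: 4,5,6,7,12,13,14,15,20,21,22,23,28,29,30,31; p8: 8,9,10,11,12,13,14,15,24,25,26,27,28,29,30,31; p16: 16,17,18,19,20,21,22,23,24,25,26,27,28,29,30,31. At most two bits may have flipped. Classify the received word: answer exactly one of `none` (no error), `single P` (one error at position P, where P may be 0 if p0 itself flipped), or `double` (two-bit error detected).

s1: b1⊕b3⊕b5⊕b7⊕b9⊕b11⊕b13⊕b15⊕b17⊕b19⊕b21⊕b23⊕b25⊕b27⊕b29⊕b31 = 1⊕0⊕0⊕0⊕1⊕0⊕0⊕1⊕1⊕0⊕0⊕1⊕1⊕1⊕1⊕0 = 0
s2: b2⊕b3⊕b6⊕b7⊕b10⊕b11⊕b14⊕b15⊕b18⊕b19⊕b22⊕b23⊕b26⊕b27⊕b30⊕b31 = 0⊕0⊕0⊕0⊕1⊕0⊕0⊕1⊕1⊕0⊕0⊕1⊕1⊕1⊕1⊕0 = 1
s4: b4⊕b5⊕b6⊕b7⊕b12⊕b13⊕b14⊕b15⊕b20⊕b21⊕b22⊕b23⊕b28⊕b29⊕b30⊕b31 = 1⊕0⊕0⊕0⊕1⊕0⊕0⊕1⊕0⊕0⊕0⊕1⊕0⊕1⊕1⊕0 = 0
s8: b8⊕b9⊕b10⊕b11⊕b12⊕b13⊕b14⊕b15⊕b24⊕b25⊕b26⊕b27⊕b28⊕b29⊕b30⊕b31 = 0⊕1⊕1⊕0⊕1⊕0⊕0⊕1⊕1⊕1⊕1⊕1⊕0⊕1⊕1⊕0 = 0
s16: b16⊕b17⊕b18⊕b19⊕b20⊕b21⊕b22⊕b23⊕b24⊕b25⊕b26⊕b27⊕b28⊕b29⊕b30⊕b31 = 1⊕1⊕1⊕0⊕0⊕0⊕0⊕1⊕1⊕1⊕1⊕1⊕0⊕1⊕1⊕0 = 0
Syndrome (s16...s1) = 00010 → position 2.
Overall parity (XOR of all 32 bits, including p0): 0⊕1⊕0⊕0⊕1⊕0⊕0⊕0⊕0⊕1⊕1⊕0⊕1⊕0⊕0⊕1⊕1⊕1⊕1⊕0⊕0⊕0⊕0⊕1⊕1⊕1⊕1⊕1⊕0⊕1⊕1⊕0 = 0
Overall=0, syndrome position=2 → double-bit error detected (uncorrectable).

double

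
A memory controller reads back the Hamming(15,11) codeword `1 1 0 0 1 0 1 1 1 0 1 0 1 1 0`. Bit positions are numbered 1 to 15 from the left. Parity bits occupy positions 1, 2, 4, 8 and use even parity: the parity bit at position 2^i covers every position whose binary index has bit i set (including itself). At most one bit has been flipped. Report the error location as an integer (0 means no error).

8

s1: b1⊕b3⊕b5⊕b7⊕b9⊕b11⊕b13⊕b15 = 1⊕0⊕1⊕1⊕1⊕1⊕1⊕0 = 0
s2: b2⊕b3⊕b6⊕b7⊕b10⊕b11⊕b14⊕b15 = 1⊕0⊕0⊕1⊕0⊕1⊕1⊕0 = 0
s4: b4⊕b5⊕b6⊕b7⊕b12⊕b13⊕b14⊕b15 = 0⊕1⊕0⊕1⊕0⊕1⊕1⊕0 = 0
s8: b8⊕b9⊕b10⊕b11⊕b12⊕b13⊕b14⊕b15 = 1⊕1⊕0⊕1⊕0⊕1⊕1⊕0 = 1
Syndrome (s8...s1) = 1000 → position 8.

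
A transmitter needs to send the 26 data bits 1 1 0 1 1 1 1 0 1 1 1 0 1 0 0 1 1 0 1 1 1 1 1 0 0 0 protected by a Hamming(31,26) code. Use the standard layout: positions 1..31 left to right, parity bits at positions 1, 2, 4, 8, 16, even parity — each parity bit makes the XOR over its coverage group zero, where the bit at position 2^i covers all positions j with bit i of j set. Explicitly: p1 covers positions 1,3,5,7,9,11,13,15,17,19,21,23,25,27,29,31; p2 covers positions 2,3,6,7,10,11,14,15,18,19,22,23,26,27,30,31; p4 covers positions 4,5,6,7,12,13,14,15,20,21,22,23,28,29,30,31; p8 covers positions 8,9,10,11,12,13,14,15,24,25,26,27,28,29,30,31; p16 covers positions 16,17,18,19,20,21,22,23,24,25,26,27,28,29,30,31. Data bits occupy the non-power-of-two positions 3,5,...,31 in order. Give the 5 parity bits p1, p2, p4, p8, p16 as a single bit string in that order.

Place data bits at non-power-of-two positions: b3=1, b5=1, b6=0, b7=1, b9=1, b10=1, b11=1, b12=0, b13=1, b14=1, b15=1, b17=0, b18=1, b19=0, b20=0, b21=1, b22=1, b23=0, b24=1, b25=1, b26=1, b27=1, b28=1, b29=0, b30=0, b31=0.
p1 = XOR of data positions {3,5,7,9,11,13,15,17,19,21,23,25,27,29,31} = 1⊕1⊕1⊕1⊕1⊕1⊕1⊕0⊕0⊕1⊕0⊕1⊕1⊕0⊕0 = 0
p2 = XOR of data positions {3,6,7,10,11,14,15,18,19,22,23,26,27,30,31} = 1⊕0⊕1⊕1⊕1⊕1⊕1⊕1⊕0⊕1⊕0⊕1⊕1⊕0⊕0 = 0
p4 = XOR of data positions {5,6,7,12,13,14,15,20,21,22,23,28,29,30,31} = 1⊕0⊕1⊕0⊕1⊕1⊕1⊕0⊕1⊕1⊕0⊕1⊕0⊕0⊕0 = 0
p8 = XOR of data positions {9,10,11,12,13,14,15,24,25,26,27,28,29,30,31} = 1⊕1⊕1⊕0⊕1⊕1⊕1⊕1⊕1⊕1⊕1⊕1⊕0⊕0⊕0 = 1
p16 = XOR of data positions {17,18,19,20,21,22,23,24,25,26,27,28,29,30,31} = 0⊕1⊕0⊕0⊕1⊕1⊕0⊕1⊕1⊕1⊕1⊕1⊕0⊕0⊕0 = 0
Parity bits p1,p2,p4,p8,p16 = 00010

00010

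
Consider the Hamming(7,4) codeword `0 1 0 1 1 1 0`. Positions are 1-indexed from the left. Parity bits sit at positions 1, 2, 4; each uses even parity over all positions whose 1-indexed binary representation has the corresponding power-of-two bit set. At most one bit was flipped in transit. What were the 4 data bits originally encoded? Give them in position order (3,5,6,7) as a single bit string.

0010

s1: b1⊕b3⊕b5⊕b7 = 0⊕0⊕1⊕0 = 1
s2: b2⊕b3⊕b6⊕b7 = 1⊕0⊕1⊕0 = 0
s4: b4⊕b5⊕b6⊕b7 = 1⊕1⊕1⊕0 = 1
Syndrome (s4...s1) = 101 → position 5.
Flip bit 5: corrected codeword = 0101010
Data bits at positions 3,5,6,7: 0010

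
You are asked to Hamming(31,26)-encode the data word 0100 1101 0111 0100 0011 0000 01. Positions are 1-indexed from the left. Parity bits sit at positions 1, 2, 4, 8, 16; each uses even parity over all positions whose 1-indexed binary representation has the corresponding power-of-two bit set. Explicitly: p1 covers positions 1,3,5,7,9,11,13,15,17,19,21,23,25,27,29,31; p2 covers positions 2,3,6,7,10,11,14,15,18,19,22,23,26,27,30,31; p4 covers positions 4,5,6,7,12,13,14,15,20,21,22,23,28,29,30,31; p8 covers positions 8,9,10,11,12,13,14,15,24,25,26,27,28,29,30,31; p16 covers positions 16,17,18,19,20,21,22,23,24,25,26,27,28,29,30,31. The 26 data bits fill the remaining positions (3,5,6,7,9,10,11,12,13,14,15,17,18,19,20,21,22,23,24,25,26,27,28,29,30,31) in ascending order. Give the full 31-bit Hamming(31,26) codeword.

Place data bits at non-power-of-two positions: b3=0, b5=1, b6=0, b7=0, b9=1, b10=1, b11=0, b12=1, b13=0, b14=1, b15=1, b17=1, b18=0, b19=1, b20=0, b21=0, b22=0, b23=0, b24=1, b25=1, b26=0, b27=0, b28=0, b29=0, b30=0, b31=1.
p1 = XOR of data positions {3,5,7,9,11,13,15,17,19,21,23,25,27,29,31} = 0⊕1⊕0⊕1⊕0⊕0⊕1⊕1⊕1⊕0⊕0⊕1⊕0⊕0⊕1 = 1
p2 = XOR of data positions {3,6,7,10,11,14,15,18,19,22,23,26,27,30,31} = 0⊕0⊕0⊕1⊕0⊕1⊕1⊕0⊕1⊕0⊕0⊕0⊕0⊕0⊕1 = 1
p4 = XOR of data positions {5,6,7,12,13,14,15,20,21,22,23,28,29,30,31} = 1⊕0⊕0⊕1⊕0⊕1⊕1⊕0⊕0⊕0⊕0⊕0⊕0⊕0⊕1 = 1
p8 = XOR of data positions {9,10,11,12,13,14,15,24,25,26,27,28,29,30,31} = 1⊕1⊕0⊕1⊕0⊕1⊕1⊕1⊕1⊕0⊕0⊕0⊕0⊕0⊕1 = 0
p16 = XOR of data positions {17,18,19,20,21,22,23,24,25,26,27,28,29,30,31} = 1⊕0⊕1⊕0⊕0⊕0⊕0⊕1⊕1⊕0⊕0⊕0⊕0⊕0⊕1 = 1
Codeword b1..b31 = 1101100011010111101000011000001

1101100011010111101000011000001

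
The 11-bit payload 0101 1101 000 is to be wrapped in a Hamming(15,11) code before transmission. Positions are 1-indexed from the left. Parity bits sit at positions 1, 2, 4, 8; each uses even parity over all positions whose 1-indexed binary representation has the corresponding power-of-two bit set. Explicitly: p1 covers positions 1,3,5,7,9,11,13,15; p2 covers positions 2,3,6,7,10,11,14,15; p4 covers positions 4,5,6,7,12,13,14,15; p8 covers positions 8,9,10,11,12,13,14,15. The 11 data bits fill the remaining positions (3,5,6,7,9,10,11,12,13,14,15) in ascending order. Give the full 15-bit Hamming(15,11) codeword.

Place data bits at non-power-of-two positions: b3=0, b5=1, b6=0, b7=1, b9=1, b10=1, b11=0, b12=1, b13=0, b14=0, b15=0.
p1 = XOR of data positions {3,5,7,9,11,13,15} = 0⊕1⊕1⊕1⊕0⊕0⊕0 = 1
p2 = XOR of data positions {3,6,7,10,11,14,15} = 0⊕0⊕1⊕1⊕0⊕0⊕0 = 0
p4 = XOR of data positions {5,6,7,12,13,14,15} = 1⊕0⊕1⊕1⊕0⊕0⊕0 = 1
p8 = XOR of data positions {9,10,11,12,13,14,15} = 1⊕1⊕0⊕1⊕0⊕0⊕0 = 1
Codeword b1..b15 = 100110111101000

100110111101000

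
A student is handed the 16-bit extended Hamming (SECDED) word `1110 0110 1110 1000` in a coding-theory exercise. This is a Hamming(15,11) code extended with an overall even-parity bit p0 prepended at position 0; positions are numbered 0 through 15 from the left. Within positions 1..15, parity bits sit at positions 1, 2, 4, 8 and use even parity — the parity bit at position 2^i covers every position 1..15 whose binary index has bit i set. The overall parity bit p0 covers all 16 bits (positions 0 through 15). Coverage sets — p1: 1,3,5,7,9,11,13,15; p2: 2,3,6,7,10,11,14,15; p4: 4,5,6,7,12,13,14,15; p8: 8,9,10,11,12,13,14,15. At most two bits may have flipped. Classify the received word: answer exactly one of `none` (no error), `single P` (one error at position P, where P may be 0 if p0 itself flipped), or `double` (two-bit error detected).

s1: b1⊕b3⊕b5⊕b7⊕b9⊕b11⊕b13⊕b15 = 1⊕0⊕1⊕0⊕1⊕0⊕0⊕0 = 1
s2: b2⊕b3⊕b6⊕b7⊕b10⊕b11⊕b14⊕b15 = 1⊕0⊕1⊕0⊕1⊕0⊕0⊕0 = 1
s4: b4⊕b5⊕b6⊕b7⊕b12⊕b13⊕b14⊕b15 = 0⊕1⊕1⊕0⊕1⊕0⊕0⊕0 = 1
s8: b8⊕b9⊕b10⊕b11⊕b12⊕b13⊕b14⊕b15 = 1⊕1⊕1⊕0⊕1⊕0⊕0⊕0 = 0
Syndrome (s8...s1) = 0111 → position 7.
Overall parity (XOR of all 16 bits, including p0): 1⊕1⊕1⊕0⊕0⊕1⊕1⊕0⊕1⊕1⊕1⊕0⊕1⊕0⊕0⊕0 = 1
Overall=1, syndrome position=7 → single-bit error at position 7.

single 7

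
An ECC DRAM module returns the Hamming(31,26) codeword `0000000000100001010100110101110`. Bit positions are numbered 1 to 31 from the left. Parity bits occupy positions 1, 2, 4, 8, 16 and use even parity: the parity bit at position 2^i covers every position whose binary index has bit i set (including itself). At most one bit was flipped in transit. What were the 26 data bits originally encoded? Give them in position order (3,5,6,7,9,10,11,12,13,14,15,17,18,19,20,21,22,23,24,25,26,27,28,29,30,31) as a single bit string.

s1: b1⊕b3⊕b5⊕b7⊕b9⊕b11⊕b13⊕b15⊕b17⊕b19⊕b21⊕b23⊕b25⊕b27⊕b29⊕b31 = 0⊕0⊕0⊕0⊕0⊕1⊕0⊕0⊕0⊕0⊕0⊕1⊕0⊕0⊕1⊕0 = 1
s2: b2⊕b3⊕b6⊕b7⊕b10⊕b11⊕b14⊕b15⊕b18⊕b19⊕b22⊕b23⊕b26⊕b27⊕b30⊕b31 = 0⊕0⊕0⊕0⊕0⊕1⊕0⊕0⊕1⊕0⊕0⊕1⊕1⊕0⊕1⊕0 = 1
s4: b4⊕b5⊕b6⊕b7⊕b12⊕b13⊕b14⊕b15⊕b20⊕b21⊕b22⊕b23⊕b28⊕b29⊕b30⊕b31 = 0⊕0⊕0⊕0⊕0⊕0⊕0⊕0⊕1⊕0⊕0⊕1⊕1⊕1⊕1⊕0 = 1
s8: b8⊕b9⊕b10⊕b11⊕b12⊕b13⊕b14⊕b15⊕b24⊕b25⊕b26⊕b27⊕b28⊕b29⊕b30⊕b31 = 0⊕0⊕0⊕1⊕0⊕0⊕0⊕0⊕1⊕0⊕1⊕0⊕1⊕1⊕1⊕0 = 0
s16: b16⊕b17⊕b18⊕b19⊕b20⊕b21⊕b22⊕b23⊕b24⊕b25⊕b26⊕b27⊕b28⊕b29⊕b30⊕b31 = 1⊕0⊕1⊕0⊕1⊕0⊕0⊕1⊕1⊕0⊕1⊕0⊕1⊕1⊕1⊕0 = 1
Syndrome (s16...s1) = 10111 → position 23.
Flip bit 23: corrected codeword = 0000000000100001010100010101110
Data bits at positions 3,5,6,7,9,10,11,12,13,14,15,17,18,19,20,21,22,23,24,25,26,27,28,29,30,31: 00000010000010100010101110

00000010000010100010101110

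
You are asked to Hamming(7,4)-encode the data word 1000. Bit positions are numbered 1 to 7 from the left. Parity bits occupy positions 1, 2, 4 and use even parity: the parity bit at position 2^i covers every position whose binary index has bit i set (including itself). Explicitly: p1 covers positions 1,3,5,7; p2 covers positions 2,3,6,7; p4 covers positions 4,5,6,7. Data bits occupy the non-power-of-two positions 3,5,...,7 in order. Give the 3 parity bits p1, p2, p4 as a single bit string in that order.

110

Place data bits at non-power-of-two positions: b3=1, b5=0, b6=0, b7=0.
p1 = XOR of data positions {3,5,7} = 1⊕0⊕0 = 1
p2 = XOR of data positions {3,6,7} = 1⊕0⊕0 = 1
p4 = XOR of data positions {5,6,7} = 0⊕0⊕0 = 0
Parity bits p1,p2,p4 = 110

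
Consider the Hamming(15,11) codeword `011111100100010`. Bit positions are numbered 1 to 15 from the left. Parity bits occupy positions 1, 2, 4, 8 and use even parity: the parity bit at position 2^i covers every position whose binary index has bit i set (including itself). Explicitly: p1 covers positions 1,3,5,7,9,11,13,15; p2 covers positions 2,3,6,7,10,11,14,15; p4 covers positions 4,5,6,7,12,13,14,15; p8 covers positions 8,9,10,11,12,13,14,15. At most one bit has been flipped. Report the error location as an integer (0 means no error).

s1: b1⊕b3⊕b5⊕b7⊕b9⊕b11⊕b13⊕b15 = 0⊕1⊕1⊕1⊕0⊕0⊕0⊕0 = 1
s2: b2⊕b3⊕b6⊕b7⊕b10⊕b11⊕b14⊕b15 = 1⊕1⊕1⊕1⊕1⊕0⊕1⊕0 = 0
s4: b4⊕b5⊕b6⊕b7⊕b12⊕b13⊕b14⊕b15 = 1⊕1⊕1⊕1⊕0⊕0⊕1⊕0 = 1
s8: b8⊕b9⊕b10⊕b11⊕b12⊕b13⊕b14⊕b15 = 0⊕0⊕1⊕0⊕0⊕0⊕1⊕0 = 0
Syndrome (s8...s1) = 0101 → position 5.

5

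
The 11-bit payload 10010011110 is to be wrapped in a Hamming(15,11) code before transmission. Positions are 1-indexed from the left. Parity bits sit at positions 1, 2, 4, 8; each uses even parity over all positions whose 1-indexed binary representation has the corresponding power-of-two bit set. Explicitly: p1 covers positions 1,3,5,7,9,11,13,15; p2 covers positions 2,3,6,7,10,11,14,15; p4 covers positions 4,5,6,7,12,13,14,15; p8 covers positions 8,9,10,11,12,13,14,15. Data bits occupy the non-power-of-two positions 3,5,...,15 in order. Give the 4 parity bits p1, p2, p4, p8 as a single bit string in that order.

Place data bits at non-power-of-two positions: b3=1, b5=0, b6=0, b7=1, b9=0, b10=0, b11=1, b12=1, b13=1, b14=1, b15=0.
p1 = XOR of data positions {3,5,7,9,11,13,15} = 1⊕0⊕1⊕0⊕1⊕1⊕0 = 0
p2 = XOR of data positions {3,6,7,10,11,14,15} = 1⊕0⊕1⊕0⊕1⊕1⊕0 = 0
p4 = XOR of data positions {5,6,7,12,13,14,15} = 0⊕0⊕1⊕1⊕1⊕1⊕0 = 0
p8 = XOR of data positions {9,10,11,12,13,14,15} = 0⊕0⊕1⊕1⊕1⊕1⊕0 = 0
Parity bits p1,p2,p4,p8 = 0000

0000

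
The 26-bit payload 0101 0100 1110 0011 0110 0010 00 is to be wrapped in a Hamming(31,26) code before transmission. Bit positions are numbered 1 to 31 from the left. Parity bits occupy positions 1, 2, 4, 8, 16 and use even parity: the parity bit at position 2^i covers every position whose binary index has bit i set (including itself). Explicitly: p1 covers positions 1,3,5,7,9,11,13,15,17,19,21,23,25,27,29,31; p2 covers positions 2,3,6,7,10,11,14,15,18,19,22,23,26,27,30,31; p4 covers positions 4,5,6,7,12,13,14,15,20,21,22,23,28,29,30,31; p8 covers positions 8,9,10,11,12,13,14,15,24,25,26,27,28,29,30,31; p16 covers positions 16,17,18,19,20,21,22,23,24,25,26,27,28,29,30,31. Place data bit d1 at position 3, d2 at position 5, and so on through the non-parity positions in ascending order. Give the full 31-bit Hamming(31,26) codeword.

0101101001001111000110110001000

Place data bits at non-power-of-two positions: b3=0, b5=1, b6=0, b7=1, b9=0, b10=1, b11=0, b12=0, b13=1, b14=1, b15=1, b17=0, b18=0, b19=0, b20=1, b21=1, b22=0, b23=1, b24=1, b25=0, b26=0, b27=0, b28=1, b29=0, b30=0, b31=0.
p1 = XOR of data positions {3,5,7,9,11,13,15,17,19,21,23,25,27,29,31} = 0⊕1⊕1⊕0⊕0⊕1⊕1⊕0⊕0⊕1⊕1⊕0⊕0⊕0⊕0 = 0
p2 = XOR of data positions {3,6,7,10,11,14,15,18,19,22,23,26,27,30,31} = 0⊕0⊕1⊕1⊕0⊕1⊕1⊕0⊕0⊕0⊕1⊕0⊕0⊕0⊕0 = 1
p4 = XOR of data positions {5,6,7,12,13,14,15,20,21,22,23,28,29,30,31} = 1⊕0⊕1⊕0⊕1⊕1⊕1⊕1⊕1⊕0⊕1⊕1⊕0⊕0⊕0 = 1
p8 = XOR of data positions {9,10,11,12,13,14,15,24,25,26,27,28,29,30,31} = 0⊕1⊕0⊕0⊕1⊕1⊕1⊕1⊕0⊕0⊕0⊕1⊕0⊕0⊕0 = 0
p16 = XOR of data positions {17,18,19,20,21,22,23,24,25,26,27,28,29,30,31} = 0⊕0⊕0⊕1⊕1⊕0⊕1⊕1⊕0⊕0⊕0⊕1⊕0⊕0⊕0 = 1
Codeword b1..b31 = 0101101001001111000110110001000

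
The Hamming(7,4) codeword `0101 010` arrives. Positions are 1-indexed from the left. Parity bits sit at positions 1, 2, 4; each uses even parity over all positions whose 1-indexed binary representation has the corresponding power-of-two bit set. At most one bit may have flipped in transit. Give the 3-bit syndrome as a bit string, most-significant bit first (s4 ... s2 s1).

000

s1: b1⊕b3⊕b5⊕b7 = 0⊕0⊕0⊕0 = 0
s2: b2⊕b3⊕b6⊕b7 = 1⊕0⊕1⊕0 = 0
s4: b4⊕b5⊕b6⊕b7 = 1⊕0⊕1⊕0 = 0
Syndrome (s4...s1) = 000 → position 0 (no error).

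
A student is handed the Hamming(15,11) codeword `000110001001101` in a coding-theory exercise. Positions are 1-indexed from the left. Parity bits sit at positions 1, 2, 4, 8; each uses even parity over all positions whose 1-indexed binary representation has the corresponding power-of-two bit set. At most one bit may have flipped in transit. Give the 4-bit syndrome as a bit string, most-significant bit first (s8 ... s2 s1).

0110

s1: b1⊕b3⊕b5⊕b7⊕b9⊕b11⊕b13⊕b15 = 0⊕0⊕1⊕0⊕1⊕0⊕1⊕1 = 0
s2: b2⊕b3⊕b6⊕b7⊕b10⊕b11⊕b14⊕b15 = 0⊕0⊕0⊕0⊕0⊕0⊕0⊕1 = 1
s4: b4⊕b5⊕b6⊕b7⊕b12⊕b13⊕b14⊕b15 = 1⊕1⊕0⊕0⊕1⊕1⊕0⊕1 = 1
s8: b8⊕b9⊕b10⊕b11⊕b12⊕b13⊕b14⊕b15 = 0⊕1⊕0⊕0⊕1⊕1⊕0⊕1 = 0
Syndrome (s8...s1) = 0110 → position 6.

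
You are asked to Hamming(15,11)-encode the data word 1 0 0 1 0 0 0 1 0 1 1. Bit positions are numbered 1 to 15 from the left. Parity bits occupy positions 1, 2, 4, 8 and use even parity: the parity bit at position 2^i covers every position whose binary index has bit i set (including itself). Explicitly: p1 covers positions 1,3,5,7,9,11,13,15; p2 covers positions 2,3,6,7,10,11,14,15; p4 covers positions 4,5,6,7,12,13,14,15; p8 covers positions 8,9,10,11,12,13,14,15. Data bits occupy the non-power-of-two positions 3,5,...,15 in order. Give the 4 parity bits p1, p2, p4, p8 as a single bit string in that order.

1001

Place data bits at non-power-of-two positions: b3=1, b5=0, b6=0, b7=1, b9=0, b10=0, b11=0, b12=1, b13=0, b14=1, b15=1.
p1 = XOR of data positions {3,5,7,9,11,13,15} = 1⊕0⊕1⊕0⊕0⊕0⊕1 = 1
p2 = XOR of data positions {3,6,7,10,11,14,15} = 1⊕0⊕1⊕0⊕0⊕1⊕1 = 0
p4 = XOR of data positions {5,6,7,12,13,14,15} = 0⊕0⊕1⊕1⊕0⊕1⊕1 = 0
p8 = XOR of data positions {9,10,11,12,13,14,15} = 0⊕0⊕0⊕1⊕0⊕1⊕1 = 1
Parity bits p1,p2,p4,p8 = 1001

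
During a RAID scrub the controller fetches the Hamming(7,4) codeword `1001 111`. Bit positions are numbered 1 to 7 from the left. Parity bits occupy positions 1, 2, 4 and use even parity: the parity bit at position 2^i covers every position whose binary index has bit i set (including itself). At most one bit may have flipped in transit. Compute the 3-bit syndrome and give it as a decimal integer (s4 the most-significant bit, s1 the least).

s1: b1⊕b3⊕b5⊕b7 = 1⊕0⊕1⊕1 = 1
s2: b2⊕b3⊕b6⊕b7 = 0⊕0⊕1⊕1 = 0
s4: b4⊕b5⊕b6⊕b7 = 1⊕1⊕1⊕1 = 0
Syndrome (s4...s1) = 001 → position 1.

1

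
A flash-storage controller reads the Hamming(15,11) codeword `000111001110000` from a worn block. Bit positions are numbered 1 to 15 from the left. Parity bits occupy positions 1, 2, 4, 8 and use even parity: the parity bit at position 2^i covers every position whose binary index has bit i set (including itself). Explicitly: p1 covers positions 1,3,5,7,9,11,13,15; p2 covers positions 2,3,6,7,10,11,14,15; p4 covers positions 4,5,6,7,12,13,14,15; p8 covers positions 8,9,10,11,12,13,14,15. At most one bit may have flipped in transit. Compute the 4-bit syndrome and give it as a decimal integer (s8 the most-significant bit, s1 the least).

15

s1: b1⊕b3⊕b5⊕b7⊕b9⊕b11⊕b13⊕b15 = 0⊕0⊕1⊕0⊕1⊕1⊕0⊕0 = 1
s2: b2⊕b3⊕b6⊕b7⊕b10⊕b11⊕b14⊕b15 = 0⊕0⊕1⊕0⊕1⊕1⊕0⊕0 = 1
s4: b4⊕b5⊕b6⊕b7⊕b12⊕b13⊕b14⊕b15 = 1⊕1⊕1⊕0⊕0⊕0⊕0⊕0 = 1
s8: b8⊕b9⊕b10⊕b11⊕b12⊕b13⊕b14⊕b15 = 0⊕1⊕1⊕1⊕0⊕0⊕0⊕0 = 1
Syndrome (s8...s1) = 1111 → position 15.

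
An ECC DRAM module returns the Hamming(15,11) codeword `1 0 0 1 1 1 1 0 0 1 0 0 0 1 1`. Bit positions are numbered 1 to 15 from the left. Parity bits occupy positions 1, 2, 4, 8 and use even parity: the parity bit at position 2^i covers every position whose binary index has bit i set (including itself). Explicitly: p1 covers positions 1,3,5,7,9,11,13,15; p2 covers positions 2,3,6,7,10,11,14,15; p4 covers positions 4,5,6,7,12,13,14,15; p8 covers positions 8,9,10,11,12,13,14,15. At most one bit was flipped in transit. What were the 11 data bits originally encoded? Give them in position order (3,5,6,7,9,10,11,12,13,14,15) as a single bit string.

01110000011

s1: b1⊕b3⊕b5⊕b7⊕b9⊕b11⊕b13⊕b15 = 1⊕0⊕1⊕1⊕0⊕0⊕0⊕1 = 0
s2: b2⊕b3⊕b6⊕b7⊕b10⊕b11⊕b14⊕b15 = 0⊕0⊕1⊕1⊕1⊕0⊕1⊕1 = 1
s4: b4⊕b5⊕b6⊕b7⊕b12⊕b13⊕b14⊕b15 = 1⊕1⊕1⊕1⊕0⊕0⊕1⊕1 = 0
s8: b8⊕b9⊕b10⊕b11⊕b12⊕b13⊕b14⊕b15 = 0⊕0⊕1⊕0⊕0⊕0⊕1⊕1 = 1
Syndrome (s8...s1) = 1010 → position 10.
Flip bit 10: corrected codeword = 100111100000011
Data bits at positions 3,5,6,7,9,10,11,12,13,14,15: 01110000011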